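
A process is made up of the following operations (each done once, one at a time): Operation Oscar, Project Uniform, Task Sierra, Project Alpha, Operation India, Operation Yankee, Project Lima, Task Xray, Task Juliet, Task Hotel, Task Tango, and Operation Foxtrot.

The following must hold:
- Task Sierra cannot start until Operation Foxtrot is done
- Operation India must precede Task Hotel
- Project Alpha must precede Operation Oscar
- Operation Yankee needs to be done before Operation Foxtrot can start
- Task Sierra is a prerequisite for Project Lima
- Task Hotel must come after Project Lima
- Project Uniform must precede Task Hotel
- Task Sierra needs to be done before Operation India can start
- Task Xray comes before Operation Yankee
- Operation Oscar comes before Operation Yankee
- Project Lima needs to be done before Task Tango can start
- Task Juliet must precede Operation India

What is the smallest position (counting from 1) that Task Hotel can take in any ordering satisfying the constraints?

11

Every operation that must precede Task Hotel has to come before it. Tracing all chains that end at Task Hotel, those operations are: Operation Oscar, Project Uniform, Task Sierra, Project Alpha, Operation India, Operation Yankee, Project Lima, Task Xray, Task Juliet, Operation Foxtrot — 10 in total.
So at minimum 10 operations come before Task Hotel, putting Task Hotel no earlier than position 11. That position is achievable by scheduling exactly those predecessors first.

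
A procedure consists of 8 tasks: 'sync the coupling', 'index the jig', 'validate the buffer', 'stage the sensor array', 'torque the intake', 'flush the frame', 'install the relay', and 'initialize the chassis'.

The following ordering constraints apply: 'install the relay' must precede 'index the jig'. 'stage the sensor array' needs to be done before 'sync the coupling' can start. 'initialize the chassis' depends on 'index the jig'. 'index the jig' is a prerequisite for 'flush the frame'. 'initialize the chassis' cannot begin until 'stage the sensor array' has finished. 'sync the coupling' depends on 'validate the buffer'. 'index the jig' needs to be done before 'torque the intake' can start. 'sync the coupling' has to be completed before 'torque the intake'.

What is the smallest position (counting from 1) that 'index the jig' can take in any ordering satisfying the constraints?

2

The only task forced before 'index the jig' (directly or transitively) is 'install the relay'.
So at minimum 1 task comes before 'index the jig', putting 'index the jig' no earlier than position 2. That position is achievable by scheduling exactly that predecessor first.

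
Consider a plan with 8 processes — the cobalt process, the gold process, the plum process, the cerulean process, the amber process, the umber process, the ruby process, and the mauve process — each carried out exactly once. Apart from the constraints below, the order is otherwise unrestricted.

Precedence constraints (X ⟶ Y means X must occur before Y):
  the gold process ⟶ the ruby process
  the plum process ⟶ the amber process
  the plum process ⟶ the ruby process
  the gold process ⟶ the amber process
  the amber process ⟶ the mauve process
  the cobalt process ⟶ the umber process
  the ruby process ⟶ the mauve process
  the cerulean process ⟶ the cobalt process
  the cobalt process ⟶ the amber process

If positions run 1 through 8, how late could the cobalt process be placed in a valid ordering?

The processes that are forced after the cobalt process, directly or by a chain of constraints, are the amber process, the umber process, the mauve process. That's 3 processes.
So at least 3 processes follow the cobalt process, putting the cobalt process no later than position 5. That position is achievable by scheduling everything else first.

5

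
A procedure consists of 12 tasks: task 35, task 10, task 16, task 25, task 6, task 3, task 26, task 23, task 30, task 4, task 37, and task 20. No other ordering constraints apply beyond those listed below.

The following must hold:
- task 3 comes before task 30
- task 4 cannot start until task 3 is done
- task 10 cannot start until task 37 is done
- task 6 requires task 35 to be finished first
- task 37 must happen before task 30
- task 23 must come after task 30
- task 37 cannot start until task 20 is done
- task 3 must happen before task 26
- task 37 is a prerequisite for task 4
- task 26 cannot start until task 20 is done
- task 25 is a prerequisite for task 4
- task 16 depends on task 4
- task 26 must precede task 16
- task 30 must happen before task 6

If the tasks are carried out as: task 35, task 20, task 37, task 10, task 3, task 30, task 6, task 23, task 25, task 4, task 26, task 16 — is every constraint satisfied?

Checking each listed constraint against this order: for instance, task 20 is in position 2 and task 26 in position 11, so that constraint holds — and the remaining constraints check out the same way.

Yes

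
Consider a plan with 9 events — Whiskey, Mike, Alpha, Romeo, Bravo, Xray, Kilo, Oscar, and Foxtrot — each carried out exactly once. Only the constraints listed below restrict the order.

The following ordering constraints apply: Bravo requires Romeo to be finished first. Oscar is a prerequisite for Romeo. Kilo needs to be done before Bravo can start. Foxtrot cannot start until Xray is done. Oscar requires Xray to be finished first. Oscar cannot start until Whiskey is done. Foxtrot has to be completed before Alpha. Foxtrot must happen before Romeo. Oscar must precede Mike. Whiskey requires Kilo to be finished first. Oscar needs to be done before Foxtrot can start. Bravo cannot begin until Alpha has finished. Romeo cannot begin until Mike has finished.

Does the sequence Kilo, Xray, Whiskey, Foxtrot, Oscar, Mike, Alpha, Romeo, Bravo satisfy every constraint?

Here Oscar comes after Foxtrot.
Since Oscar is required before Foxtrot, the ordering is invalid.

No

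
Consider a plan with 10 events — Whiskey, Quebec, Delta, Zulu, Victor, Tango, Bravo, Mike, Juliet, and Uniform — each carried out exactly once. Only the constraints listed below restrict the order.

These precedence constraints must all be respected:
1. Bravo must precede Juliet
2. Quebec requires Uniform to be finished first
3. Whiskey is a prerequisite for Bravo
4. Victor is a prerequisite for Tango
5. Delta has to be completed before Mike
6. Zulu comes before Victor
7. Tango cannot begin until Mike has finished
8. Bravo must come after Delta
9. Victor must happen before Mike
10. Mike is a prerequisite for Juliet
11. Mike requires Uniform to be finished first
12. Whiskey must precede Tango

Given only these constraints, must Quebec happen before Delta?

No

No chain of constraints connects Quebec to Delta in either direction.
A valid ordering placing Delta before Quebec exists, so the answer is no.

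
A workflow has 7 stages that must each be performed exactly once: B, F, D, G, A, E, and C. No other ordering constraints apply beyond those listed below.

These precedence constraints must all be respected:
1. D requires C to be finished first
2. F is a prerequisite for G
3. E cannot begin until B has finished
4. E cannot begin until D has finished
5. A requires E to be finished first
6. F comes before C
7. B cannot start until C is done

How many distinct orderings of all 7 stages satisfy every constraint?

12

F is the only stage with nothing required before it, so every ordering starts there.
Enumerating by repeatedly choosing an available stage (one whose prerequisites are all placed) gives 12 distinct complete orderings.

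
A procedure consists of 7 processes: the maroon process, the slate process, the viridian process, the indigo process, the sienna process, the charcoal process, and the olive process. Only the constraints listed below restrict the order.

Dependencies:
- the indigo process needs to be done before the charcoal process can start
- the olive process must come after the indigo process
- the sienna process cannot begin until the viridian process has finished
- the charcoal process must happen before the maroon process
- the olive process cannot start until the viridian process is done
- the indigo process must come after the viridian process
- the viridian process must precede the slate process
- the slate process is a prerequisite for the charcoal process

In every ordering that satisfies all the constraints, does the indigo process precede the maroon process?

Yes

Tracing the constraints gives a chain: the indigo process → the charcoal process → the maroon process.
That forces the indigo process before the maroon process in every valid schedule.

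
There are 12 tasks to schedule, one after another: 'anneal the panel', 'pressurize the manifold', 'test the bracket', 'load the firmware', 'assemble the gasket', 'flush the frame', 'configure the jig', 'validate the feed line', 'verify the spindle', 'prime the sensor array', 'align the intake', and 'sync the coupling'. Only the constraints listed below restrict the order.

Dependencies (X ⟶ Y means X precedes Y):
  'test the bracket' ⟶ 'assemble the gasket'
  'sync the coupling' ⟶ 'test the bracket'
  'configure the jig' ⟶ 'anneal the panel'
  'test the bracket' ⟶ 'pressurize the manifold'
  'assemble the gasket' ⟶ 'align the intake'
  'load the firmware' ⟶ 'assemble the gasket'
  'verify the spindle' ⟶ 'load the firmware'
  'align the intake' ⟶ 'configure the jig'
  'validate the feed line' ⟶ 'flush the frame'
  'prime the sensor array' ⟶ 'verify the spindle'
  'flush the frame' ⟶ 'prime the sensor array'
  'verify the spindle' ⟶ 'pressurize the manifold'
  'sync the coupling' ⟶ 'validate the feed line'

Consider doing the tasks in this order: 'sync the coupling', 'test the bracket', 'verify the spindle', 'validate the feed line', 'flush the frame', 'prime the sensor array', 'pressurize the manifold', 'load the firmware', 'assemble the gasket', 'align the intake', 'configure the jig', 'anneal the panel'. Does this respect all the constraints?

No

Here 'prime the sensor array' comes after 'verify the spindle'.
But one of the constraints requires 'prime the sensor array' before 'verify the spindle', so this ordering violates it.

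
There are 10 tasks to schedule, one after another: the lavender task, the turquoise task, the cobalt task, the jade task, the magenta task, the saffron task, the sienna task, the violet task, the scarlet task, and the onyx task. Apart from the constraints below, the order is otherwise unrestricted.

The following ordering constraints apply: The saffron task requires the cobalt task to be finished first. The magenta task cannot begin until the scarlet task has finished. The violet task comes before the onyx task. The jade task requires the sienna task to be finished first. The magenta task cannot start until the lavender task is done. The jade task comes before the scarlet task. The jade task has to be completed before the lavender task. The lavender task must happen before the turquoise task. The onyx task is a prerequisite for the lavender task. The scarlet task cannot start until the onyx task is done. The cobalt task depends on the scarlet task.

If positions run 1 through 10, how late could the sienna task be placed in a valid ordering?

3

Every task that must follow the sienna task has to come after it. Tracing all chains starting from the sienna task, those tasks are: the lavender task, the turquoise task, the cobalt task, the jade task, the magenta task, the saffron task, the scarlet task — 7 in total.
With 7 mandatory successors out of 10 tasks total, the latest slot for the sienna task is 10−7 = 3, and it's reachable by doing all non-successors before the sienna task.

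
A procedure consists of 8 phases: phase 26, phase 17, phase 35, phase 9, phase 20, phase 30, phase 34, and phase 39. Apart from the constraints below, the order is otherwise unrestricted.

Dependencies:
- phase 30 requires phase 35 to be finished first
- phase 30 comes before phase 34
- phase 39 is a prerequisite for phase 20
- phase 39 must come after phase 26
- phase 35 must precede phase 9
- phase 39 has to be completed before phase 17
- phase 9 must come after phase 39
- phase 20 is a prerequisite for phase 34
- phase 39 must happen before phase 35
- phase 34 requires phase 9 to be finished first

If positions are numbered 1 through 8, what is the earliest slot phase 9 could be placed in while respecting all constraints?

The phases that are forced before phase 9, directly or transitively, are phase 26, phase 35, phase 39. That's 3 phases.
So at minimum 3 phases come before phase 9, putting phase 9 no earlier than position 4. That position is achievable by scheduling exactly those predecessors first.

4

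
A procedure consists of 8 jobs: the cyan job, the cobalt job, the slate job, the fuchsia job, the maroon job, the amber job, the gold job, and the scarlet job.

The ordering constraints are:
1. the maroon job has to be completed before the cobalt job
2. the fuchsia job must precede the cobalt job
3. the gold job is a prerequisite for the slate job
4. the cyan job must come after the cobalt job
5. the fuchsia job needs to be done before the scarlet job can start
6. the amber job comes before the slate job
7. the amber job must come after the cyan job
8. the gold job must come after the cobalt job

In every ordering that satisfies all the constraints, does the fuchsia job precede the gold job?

Yes

Tracing the constraints gives a chain: the fuchsia job → the cobalt job → the gold job.
Hence the fuchsia job necessarily comes before the gold job.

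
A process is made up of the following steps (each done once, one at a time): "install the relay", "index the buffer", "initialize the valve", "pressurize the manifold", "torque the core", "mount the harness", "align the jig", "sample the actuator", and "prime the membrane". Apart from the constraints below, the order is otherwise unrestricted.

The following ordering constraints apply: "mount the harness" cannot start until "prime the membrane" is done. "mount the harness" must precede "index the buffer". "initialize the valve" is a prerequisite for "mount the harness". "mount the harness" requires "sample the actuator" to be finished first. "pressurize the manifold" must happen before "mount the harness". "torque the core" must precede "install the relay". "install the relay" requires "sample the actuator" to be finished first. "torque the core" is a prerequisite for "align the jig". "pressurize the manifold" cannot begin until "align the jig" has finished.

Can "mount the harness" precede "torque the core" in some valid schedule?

Following "torque the core" → "align the jig" → "pressurize the manifold" → "mount the harness", "torque the core" must precede "mount the harness" in every valid ordering.
So no valid ordering can have "mount the harness" before "torque the core".

No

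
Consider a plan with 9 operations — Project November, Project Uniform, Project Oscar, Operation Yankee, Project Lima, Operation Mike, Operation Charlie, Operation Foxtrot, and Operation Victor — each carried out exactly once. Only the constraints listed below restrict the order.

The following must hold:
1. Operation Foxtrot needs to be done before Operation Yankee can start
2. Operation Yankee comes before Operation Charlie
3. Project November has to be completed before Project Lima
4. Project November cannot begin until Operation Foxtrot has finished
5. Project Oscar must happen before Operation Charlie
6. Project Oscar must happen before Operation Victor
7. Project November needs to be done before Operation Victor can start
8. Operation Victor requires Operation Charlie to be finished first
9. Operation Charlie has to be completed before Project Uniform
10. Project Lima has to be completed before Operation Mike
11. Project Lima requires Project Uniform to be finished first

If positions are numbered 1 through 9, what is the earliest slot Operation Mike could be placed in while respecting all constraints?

The operations that are forced before Operation Mike, directly or transitively, are Project November, Project Uniform, Project Oscar, Operation Yankee, Project Lima, Operation Charlie, Operation Foxtrot. That's 7 operations.
So at minimum 7 operations come before Operation Mike, putting Operation Mike no earlier than position 8. That position is achievable by scheduling exactly those predecessors first.

8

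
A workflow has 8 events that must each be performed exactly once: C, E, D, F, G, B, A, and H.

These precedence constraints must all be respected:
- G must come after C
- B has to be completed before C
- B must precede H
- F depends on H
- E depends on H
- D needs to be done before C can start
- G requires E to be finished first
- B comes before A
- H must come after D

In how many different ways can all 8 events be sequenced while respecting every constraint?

143

The events with no prerequisites are D, B; any of them can be placed first.
Systematically extending each partial ordering one event at a time and counting, there are 143 complete orderings.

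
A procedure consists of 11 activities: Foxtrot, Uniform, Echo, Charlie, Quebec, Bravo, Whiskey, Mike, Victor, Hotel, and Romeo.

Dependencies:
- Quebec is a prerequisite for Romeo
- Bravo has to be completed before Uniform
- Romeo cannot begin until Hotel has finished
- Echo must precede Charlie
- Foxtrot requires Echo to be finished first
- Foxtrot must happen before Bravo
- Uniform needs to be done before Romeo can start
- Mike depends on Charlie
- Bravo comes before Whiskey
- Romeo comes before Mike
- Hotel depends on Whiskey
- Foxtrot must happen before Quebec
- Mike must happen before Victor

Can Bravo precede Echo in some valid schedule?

No

The constraints give a chain Echo → Foxtrot → Bravo, which forces Echo before Bravo.
Hence Bravo can never be scheduled before Echo.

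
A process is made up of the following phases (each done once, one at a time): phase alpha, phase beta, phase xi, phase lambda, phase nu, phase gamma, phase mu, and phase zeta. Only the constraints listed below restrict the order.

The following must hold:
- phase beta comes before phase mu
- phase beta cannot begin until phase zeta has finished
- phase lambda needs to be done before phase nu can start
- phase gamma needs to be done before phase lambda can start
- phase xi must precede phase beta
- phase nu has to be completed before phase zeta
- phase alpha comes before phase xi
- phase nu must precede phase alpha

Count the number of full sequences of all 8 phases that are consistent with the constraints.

Only phase gamma has no prerequisites, so it must go first.
Counting all ways to extend the partial order to a total order gives 3.

3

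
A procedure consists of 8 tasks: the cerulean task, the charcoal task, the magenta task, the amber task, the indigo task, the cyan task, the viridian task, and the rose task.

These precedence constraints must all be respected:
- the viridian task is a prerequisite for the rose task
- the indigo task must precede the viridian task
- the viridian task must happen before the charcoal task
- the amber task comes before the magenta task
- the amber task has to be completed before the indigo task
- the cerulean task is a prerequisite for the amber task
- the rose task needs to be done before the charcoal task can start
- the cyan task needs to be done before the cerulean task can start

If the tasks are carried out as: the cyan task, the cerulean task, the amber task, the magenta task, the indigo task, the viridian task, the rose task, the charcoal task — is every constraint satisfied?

Going through the constraints one by one, each required predecessor appears earlier in the sequence than its dependent — e.g. the amber task (position 3) is before the indigo task (position 5), as required.

Yes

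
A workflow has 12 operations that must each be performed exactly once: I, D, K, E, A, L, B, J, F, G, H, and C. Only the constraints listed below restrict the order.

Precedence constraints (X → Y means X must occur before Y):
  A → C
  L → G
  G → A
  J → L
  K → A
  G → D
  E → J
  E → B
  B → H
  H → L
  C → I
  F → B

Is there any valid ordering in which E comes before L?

E is actually forced before L by the constraints, so certainly some valid ordering has E first.

Yes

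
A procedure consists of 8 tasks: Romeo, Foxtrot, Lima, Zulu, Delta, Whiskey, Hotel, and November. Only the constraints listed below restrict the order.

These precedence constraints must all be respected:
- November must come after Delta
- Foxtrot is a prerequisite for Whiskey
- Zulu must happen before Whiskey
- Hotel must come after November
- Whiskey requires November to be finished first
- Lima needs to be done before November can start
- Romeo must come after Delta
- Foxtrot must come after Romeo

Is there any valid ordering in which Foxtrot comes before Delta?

There is a dependency chain Delta → Romeo → Foxtrot, so Foxtrot always comes after Delta.
Hence Foxtrot can never be scheduled before Delta.

No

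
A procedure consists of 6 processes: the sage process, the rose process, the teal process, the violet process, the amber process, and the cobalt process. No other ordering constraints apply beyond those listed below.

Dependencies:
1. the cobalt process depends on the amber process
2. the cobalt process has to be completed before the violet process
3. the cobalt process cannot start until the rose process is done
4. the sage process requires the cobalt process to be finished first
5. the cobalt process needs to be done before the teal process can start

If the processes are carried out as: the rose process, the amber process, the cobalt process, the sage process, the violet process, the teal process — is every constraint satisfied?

Checking each listed constraint against this order: for instance, the cobalt process is in position 3 and the teal process in position 6, so that constraint holds — and the remaining constraints check out the same way.

Yes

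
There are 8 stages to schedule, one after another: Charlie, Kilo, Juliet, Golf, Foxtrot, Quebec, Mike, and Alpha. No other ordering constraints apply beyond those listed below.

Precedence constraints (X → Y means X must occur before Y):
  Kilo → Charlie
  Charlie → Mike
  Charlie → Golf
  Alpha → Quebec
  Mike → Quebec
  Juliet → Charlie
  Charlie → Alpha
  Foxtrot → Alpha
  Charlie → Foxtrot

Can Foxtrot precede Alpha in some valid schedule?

Yes

Every valid ordering already has Foxtrot before Alpha (the constraints require it), so in particular at least one does.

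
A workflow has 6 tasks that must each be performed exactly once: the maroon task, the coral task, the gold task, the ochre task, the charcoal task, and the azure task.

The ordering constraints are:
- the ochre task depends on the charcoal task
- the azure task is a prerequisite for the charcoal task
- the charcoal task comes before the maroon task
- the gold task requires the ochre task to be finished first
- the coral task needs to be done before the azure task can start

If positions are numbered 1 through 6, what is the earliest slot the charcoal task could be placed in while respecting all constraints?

3

The tasks that are forced before the charcoal task, directly or transitively, are the coral task, the azure task. That's 2 tasks.
With 2 mandatory predecessors, the earliest the charcoal task can sit is position 2+1 = 3, and placing just those 2 first achieves it.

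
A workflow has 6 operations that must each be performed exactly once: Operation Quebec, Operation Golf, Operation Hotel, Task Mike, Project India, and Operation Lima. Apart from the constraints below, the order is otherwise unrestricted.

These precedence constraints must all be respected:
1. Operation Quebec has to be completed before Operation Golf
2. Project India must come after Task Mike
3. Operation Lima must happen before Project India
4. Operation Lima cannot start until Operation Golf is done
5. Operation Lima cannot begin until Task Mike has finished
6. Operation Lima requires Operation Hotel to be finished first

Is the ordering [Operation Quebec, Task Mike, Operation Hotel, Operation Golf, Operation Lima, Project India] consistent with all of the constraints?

Yes

Every stated constraint is respected: Task Mike sits at position 2, ahead of Project India at position 6, and each of the other listed pairs likewise has the predecessor earlier in the sequence.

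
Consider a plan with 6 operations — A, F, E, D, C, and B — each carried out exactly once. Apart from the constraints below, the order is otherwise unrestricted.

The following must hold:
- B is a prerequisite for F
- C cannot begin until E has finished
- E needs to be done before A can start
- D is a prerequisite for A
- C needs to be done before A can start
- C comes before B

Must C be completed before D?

No

No chain of constraints connects C to D in either direction.
So C can come before D or after — it is not forced.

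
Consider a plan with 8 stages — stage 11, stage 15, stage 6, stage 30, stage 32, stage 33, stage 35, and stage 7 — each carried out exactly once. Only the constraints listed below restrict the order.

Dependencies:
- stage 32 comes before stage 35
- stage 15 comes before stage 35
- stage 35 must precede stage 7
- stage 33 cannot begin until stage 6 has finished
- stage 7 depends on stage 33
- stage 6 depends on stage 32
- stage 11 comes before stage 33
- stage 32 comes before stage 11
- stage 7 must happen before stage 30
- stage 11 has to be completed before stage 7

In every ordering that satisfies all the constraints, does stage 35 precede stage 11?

Stage 35 and stage 11 are not related by any chain of constraints.
A valid ordering placing stage 11 before stage 35 exists, so the answer is no.

No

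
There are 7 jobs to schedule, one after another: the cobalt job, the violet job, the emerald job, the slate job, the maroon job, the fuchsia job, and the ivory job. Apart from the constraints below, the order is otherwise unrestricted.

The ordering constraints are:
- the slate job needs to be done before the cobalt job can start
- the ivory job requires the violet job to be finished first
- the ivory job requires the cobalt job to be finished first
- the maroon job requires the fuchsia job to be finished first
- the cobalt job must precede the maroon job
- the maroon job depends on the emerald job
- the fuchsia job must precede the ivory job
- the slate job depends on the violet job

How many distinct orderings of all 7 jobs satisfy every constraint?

44

3 jobs have no prerequisites (the violet job, the emerald job, the fuchsia job), so any of them could come first.
Counting all ways to extend the partial order to a total order gives 44.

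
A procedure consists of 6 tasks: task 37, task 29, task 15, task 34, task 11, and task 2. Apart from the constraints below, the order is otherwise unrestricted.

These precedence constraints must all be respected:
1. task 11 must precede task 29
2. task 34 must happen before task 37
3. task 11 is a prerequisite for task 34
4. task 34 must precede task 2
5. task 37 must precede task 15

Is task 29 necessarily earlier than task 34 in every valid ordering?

Nothing in the constraints links task 29 and task 34; they are unordered relative to each other.
A valid ordering placing task 34 before task 29 exists, so the answer is no.

No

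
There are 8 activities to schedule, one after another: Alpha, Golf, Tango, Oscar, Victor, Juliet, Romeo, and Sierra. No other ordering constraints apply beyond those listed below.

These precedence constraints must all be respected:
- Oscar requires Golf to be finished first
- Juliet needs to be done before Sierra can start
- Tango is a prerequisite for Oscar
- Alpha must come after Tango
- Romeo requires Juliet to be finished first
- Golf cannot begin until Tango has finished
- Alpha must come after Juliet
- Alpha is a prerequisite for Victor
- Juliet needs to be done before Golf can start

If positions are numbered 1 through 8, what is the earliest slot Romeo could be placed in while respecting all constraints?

The only activity forced before Romeo (directly or transitively) is Juliet.
With 1 mandatory predecessor, the earliest Romeo can sit is position 1+1 = 2, and placing just that one first achieves it.

2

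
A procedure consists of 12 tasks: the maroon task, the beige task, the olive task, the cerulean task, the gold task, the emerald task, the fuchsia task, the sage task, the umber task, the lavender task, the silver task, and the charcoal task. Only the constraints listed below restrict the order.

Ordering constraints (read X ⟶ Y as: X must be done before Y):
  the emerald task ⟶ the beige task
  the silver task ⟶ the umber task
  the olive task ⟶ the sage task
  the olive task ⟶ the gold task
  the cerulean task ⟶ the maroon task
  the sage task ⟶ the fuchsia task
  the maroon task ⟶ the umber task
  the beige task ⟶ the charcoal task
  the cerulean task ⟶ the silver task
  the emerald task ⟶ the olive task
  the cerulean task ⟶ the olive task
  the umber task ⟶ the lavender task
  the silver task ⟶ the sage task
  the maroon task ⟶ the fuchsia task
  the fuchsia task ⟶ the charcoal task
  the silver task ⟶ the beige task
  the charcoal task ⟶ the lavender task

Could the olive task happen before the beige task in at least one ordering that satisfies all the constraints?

Nothing in the constraints forces the beige task before the olive task — there is no chain from the beige task to the olive task.
That means at least one valid schedule has the olive task before the beige task.

Yes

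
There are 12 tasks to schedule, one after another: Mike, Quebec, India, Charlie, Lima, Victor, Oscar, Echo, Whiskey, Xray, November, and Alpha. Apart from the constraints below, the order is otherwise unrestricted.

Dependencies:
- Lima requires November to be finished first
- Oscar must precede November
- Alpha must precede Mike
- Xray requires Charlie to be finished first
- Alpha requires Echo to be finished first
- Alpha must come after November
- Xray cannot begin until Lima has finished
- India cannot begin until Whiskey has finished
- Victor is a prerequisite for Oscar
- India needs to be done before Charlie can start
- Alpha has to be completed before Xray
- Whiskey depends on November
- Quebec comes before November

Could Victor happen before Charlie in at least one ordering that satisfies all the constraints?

Victor is actually forced before Charlie by the constraints, so certainly some valid ordering has Victor first.

Yes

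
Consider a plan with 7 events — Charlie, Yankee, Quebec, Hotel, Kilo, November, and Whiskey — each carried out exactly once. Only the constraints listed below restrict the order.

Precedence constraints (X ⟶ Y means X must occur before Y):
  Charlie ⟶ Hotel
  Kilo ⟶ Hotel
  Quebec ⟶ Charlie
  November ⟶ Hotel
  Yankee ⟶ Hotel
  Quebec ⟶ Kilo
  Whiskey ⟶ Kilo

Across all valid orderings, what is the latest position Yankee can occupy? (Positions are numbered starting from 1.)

The only event forced after Yankee (directly or by a chain) is Hotel.
With 1 mandatory successor out of 7 events total, the latest slot for Yankee is 7−1 = 6, and it's reachable by doing all non-successors before Yankee.

6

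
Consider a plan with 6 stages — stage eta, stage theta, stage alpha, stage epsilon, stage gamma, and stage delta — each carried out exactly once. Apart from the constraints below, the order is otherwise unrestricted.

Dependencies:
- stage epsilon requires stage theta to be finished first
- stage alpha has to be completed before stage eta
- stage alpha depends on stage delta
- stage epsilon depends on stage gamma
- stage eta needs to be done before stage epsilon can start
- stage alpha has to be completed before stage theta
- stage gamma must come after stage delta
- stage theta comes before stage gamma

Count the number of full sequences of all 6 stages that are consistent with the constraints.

Stage delta is the only stage with nothing required before it, so every ordering starts there.
Enumerating by repeatedly choosing an available stage (one whose prerequisites are all placed) gives 3 distinct complete orderings.

3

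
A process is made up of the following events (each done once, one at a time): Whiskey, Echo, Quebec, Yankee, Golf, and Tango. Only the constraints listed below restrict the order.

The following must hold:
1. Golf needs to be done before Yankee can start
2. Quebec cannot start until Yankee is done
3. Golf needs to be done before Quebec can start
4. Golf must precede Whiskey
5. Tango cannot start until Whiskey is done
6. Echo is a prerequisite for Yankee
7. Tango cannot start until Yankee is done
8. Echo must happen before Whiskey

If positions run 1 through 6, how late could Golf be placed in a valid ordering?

The events that are forced after Golf, directly or by a chain of constraints, are Whiskey, Quebec, Yankee, Tango. That's 4 events.
So at least 4 events follow Golf, putting Golf no later than position 2. That position is achievable by scheduling everything else first.

2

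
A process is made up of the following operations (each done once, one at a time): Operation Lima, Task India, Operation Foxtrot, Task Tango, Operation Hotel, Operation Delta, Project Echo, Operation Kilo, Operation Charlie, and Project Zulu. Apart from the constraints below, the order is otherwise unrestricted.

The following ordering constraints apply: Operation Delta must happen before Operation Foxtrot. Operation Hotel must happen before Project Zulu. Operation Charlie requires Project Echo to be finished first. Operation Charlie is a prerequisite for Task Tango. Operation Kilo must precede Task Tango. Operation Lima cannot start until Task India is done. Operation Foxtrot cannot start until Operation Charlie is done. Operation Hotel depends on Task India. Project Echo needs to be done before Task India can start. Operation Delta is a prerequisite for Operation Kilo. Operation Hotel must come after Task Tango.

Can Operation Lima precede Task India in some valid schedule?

No

There is a dependency chain Task India → Operation Lima, so Operation Lima always comes after Task India.
So no valid ordering can have Operation Lima before Task India.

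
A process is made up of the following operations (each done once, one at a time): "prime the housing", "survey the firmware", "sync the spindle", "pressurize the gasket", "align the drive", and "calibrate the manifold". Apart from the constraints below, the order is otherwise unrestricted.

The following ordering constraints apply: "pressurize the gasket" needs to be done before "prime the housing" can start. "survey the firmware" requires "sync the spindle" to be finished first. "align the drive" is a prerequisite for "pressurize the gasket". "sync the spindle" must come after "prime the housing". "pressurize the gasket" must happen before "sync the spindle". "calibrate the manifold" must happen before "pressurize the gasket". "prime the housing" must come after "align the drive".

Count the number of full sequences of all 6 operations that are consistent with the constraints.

2

2 operations have no prerequisites ("align the drive", "calibrate the manifold"), so any of them could come first.
Counting all ways to extend the partial order to a total order gives 2.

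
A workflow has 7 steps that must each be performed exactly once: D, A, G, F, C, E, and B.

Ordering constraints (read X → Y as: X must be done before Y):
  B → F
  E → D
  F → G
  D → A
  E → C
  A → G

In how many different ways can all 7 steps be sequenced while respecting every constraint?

55

2 steps have no prerequisites (E, B), so any of them could come first.
Enumerating by repeatedly choosing an available step (one whose prerequisites are all placed) gives 55 distinct complete orderings.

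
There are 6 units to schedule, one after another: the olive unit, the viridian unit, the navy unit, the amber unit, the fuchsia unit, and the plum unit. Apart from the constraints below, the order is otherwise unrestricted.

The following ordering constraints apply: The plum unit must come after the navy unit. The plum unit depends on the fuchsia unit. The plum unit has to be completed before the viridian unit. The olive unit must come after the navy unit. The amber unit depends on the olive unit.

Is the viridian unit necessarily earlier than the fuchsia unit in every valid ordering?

No

In fact the dependencies run the other way: the fuchsia unit → the plum unit → the viridian unit.
So the viridian unit never precedes the fuchsia unit.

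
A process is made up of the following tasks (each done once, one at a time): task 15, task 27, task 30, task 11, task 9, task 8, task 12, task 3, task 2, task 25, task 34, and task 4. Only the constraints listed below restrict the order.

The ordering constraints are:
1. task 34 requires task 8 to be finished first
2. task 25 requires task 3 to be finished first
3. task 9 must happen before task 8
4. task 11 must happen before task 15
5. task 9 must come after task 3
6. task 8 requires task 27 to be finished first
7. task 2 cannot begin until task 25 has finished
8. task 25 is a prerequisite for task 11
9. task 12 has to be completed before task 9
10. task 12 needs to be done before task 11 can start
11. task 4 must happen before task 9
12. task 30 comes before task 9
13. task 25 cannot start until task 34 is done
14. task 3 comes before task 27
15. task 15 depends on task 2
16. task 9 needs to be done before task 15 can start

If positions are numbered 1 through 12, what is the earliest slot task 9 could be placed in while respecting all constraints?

The tasks that are forced before task 9, directly or transitively, are task 30, task 12, task 3, task 4. That's 4 tasks.
So at minimum 4 tasks come before task 9, putting task 9 no earlier than position 5. That position is achievable by scheduling exactly those predecessors first.

5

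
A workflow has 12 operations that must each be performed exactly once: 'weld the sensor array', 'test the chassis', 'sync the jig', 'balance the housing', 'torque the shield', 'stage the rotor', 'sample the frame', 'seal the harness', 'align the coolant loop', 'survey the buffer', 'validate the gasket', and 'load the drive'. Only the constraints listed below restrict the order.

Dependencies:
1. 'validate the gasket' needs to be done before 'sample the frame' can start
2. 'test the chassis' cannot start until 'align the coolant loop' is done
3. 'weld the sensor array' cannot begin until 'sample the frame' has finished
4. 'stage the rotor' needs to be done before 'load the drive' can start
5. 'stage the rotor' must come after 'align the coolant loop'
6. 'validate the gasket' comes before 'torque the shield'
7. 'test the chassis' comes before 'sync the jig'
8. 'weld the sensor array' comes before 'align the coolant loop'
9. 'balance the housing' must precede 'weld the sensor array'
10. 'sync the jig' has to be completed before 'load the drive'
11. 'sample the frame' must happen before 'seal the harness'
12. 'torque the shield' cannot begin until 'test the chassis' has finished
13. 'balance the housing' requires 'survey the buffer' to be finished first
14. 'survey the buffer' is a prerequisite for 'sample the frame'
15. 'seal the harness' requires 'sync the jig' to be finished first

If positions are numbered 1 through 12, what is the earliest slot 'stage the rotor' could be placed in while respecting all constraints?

7

The operations that are forced before 'stage the rotor', directly or transitively, are 'weld the sensor array', 'balance the housing', 'sample the frame', 'align the coolant loop', 'survey the buffer', 'validate the gasket'. That's 6 operations.
With 6 mandatory predecessors, the earliest 'stage the rotor' can sit is position 6+1 = 7, and placing just those 6 first achieves it.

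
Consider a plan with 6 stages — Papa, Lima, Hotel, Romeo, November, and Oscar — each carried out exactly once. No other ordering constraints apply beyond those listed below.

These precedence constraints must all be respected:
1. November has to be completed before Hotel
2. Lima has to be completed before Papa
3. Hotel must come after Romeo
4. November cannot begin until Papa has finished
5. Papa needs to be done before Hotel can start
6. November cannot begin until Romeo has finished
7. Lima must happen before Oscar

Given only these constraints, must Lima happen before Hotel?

Chaining the stated constraints: Lima → Papa → Hotel.
That forces Lima before Hotel in every valid schedule.

Yes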